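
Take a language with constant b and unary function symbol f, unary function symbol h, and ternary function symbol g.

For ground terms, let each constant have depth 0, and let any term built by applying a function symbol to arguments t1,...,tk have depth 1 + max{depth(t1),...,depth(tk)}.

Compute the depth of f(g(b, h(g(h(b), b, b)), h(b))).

5

depth(h(b)) = 1 + depth(b) = 1 + 0 = 1
depth(g(h(b), b, b)) = 1 + max(1, 0, 0) = 2
depth(h(g(h(b), b, b))) = 1 + depth(g(h(b), b, b)) = 1 + 2 = 3
depth(g(b, h(g(h(b), b, b)), h(b))) = 1 + max(0, 3, 1) = 4
depth(f(g(b, h(g(h(b), b, b)), h(b)))) = 1 + depth(g(b, h(g(h(b), b, b)), h(b))) = 1 + 4 = 5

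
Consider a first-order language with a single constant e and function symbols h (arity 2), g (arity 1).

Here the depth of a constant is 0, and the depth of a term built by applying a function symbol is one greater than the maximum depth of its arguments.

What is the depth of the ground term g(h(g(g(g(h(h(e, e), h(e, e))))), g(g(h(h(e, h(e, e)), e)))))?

7

depth(h(e, e)) = 1 + max(0, 0) = 1
depth(h(h(e, e), h(e, e))) = 1 + max(1, 1) = 2
depth(g(h(h(e, e), h(e, e)))) = 1 + depth(h(h(e, e), h(e, e))) = 1 + 2 = 3
depth(g(g(h(h(e, e), h(e, e))))) = 1 + depth(g(h(h(e, e), h(e, e)))) = 1 + 3 = 4
depth(g(g(g(h(h(e, e), h(e, e)))))) = 1 + depth(g(g(h(h(e, e), h(e, e))))) = 1 + 4 = 5
depth(h(e, h(e, e))) = 1 + max(0, 1) = 2
depth(h(h(e, h(e, e)), e)) = 1 + max(2, 0) = 3
depth(g(h(h(e, h(e, e)), e))) = 1 + depth(h(h(e, h(e, e)), e)) = 1 + 3 = 4
depth(g(g(h(h(e, h(e, e)), e)))) = 1 + depth(g(h(h(e, h(e, e)), e))) = 1 + 4 = 5
depth(h(g(g(g(h(h(e, e), h(e, e))))), g(g(h(h(e, h(e, e)), e))))) = 1 + max(5, 5) = 6
depth(g(h(g(g(g(h(h(e, e), h(e, e))))), g(g(h(h(e, h(e, e)), e)))))) = 1 + depth(h(g(g(g(h(h(e, e), h(e, e))))), g(g(h(h(e, h(e, e)), e))))) = 1 + 6 = 7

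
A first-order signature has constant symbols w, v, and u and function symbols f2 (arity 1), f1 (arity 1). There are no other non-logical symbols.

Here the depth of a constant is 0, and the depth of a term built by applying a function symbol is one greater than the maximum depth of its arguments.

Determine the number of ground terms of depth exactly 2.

If N_k denotes the number of depth-≤k ground terms, the 3 constants give N_0 = 3, and each function symbol of arity r contributes N_{k-1}^r new terms at level k: N_k = 3 + N_{k-1} + N_{k-1}.
N_0 = 3
N_1 = 3 + 3 + 3 = 9
N_2 = 3 + 9 + 9 = 21
Terms of depth exactly 2: N_2 − N_1 = 21 − 9 = 12.

12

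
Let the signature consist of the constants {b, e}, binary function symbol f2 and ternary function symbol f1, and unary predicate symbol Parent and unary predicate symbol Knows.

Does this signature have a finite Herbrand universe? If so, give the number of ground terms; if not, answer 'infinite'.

The signature has at least one function symbol (f2, arity 2) and at least one constant (b).
Iterating f2 gives infinitely many distinct ground terms: b, f2(b, b), f2(f2(b, b), f2(b, b)), ...
So the Herbrand universe is infinite.

infinite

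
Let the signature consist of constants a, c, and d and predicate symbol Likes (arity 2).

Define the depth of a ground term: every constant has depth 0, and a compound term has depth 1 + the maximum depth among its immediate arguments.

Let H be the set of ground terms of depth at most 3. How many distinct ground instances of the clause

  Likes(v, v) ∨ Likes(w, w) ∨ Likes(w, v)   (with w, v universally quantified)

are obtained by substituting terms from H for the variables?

9

Ground terms of depth ≤ 3:
  With no function symbols every ground term is a constant, so there are exactly 3 ground terms at every depth bound.
  N_0 = 3
  N_1 = 3
  N_2 = 3
  N_3 = 3
So there are 3 ground terms available for substitution.
The body mentions every one of the 2 quantified variables; since ground terms form a free algebra, no two substitutions collapse to the same formula.
Number of ground instances = 3^2 = 9.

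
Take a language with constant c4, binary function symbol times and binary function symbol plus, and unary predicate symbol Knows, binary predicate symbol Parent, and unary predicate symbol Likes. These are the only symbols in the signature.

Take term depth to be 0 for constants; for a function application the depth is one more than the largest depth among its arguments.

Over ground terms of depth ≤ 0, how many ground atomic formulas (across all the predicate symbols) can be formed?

3

First count ground terms of depth ≤ 0.
Write N_k for the number of ground terms of depth ≤ k. A term of depth ≤ k is either a constant or a function symbol applied to arguments of depth ≤ k−1, so N_k = 1 + N_{k-1}^2 + N_{k-1}^2.
N_0 = 1
So |H| = 1.
For each predicate symbol, the number of ground atoms is |H| raised to its arity; summing:
  Knows: 1;  Parent: 1^2 = 1;  Likes: 1
Total ground atoms: 1 + 1 + 1 = 3.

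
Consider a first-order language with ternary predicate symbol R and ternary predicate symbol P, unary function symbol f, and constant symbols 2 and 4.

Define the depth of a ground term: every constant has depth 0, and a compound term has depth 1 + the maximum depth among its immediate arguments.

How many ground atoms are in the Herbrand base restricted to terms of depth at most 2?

432

First count ground terms of depth ≤ 2.
Write N_k for the number of ground terms of depth ≤ k. A term of depth ≤ k is either a constant or a function symbol applied to arguments of depth ≤ k−1, so N_k = 2 + N_{k-1}.
N_0 = 2
N_1 = 2 + 2 = 4
N_2 = 2 + 4 = 6
So |H| = 6.
Ground atoms are formed by filling each argument slot of a predicate with a term from H, so an r-ary predicate gives |H|^r atoms:
  R: 6^3 = 216;  P: 6^3 = 216
Total ground atoms: 216 + 216 = 432.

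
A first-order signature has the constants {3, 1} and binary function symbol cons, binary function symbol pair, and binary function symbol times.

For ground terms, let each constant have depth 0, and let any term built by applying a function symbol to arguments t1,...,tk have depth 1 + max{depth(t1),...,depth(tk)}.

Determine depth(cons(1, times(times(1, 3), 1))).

depth(times(1, 3)) = 1 + max(0, 0) = 1
depth(times(times(1, 3), 1)) = 1 + max(1, 0) = 2
depth(cons(1, times(times(1, 3), 1))) = 1 + max(0, 2) = 3

3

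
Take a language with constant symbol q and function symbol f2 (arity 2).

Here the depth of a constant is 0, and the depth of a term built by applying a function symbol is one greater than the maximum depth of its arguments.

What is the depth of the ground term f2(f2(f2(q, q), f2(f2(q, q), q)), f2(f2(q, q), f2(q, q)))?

depth(f2(q, q)) = 1 + max(0, 0) = 1
depth(f2(f2(q, q), q)) = 1 + max(1, 0) = 2
depth(f2(f2(q, q), f2(f2(q, q), q))) = 1 + max(1, 2) = 3
depth(f2(f2(q, q), f2(q, q))) = 1 + max(1, 1) = 2
depth(f2(f2(f2(q, q), f2(f2(q, q), q)), f2(f2(q, q), f2(q, q)))) = 1 + max(3, 2) = 4

4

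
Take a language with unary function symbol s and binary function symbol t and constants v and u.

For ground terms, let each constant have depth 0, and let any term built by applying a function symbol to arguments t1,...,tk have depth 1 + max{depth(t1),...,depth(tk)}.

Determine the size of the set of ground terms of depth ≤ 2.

74

Let N_k = |{terms of depth ≤ k}|. Then N_0 = 2 and N_k = 2 + N_{k-1} + N_{k-1}^2 for k ≥ 1 (one summand per function symbol, arity giving the exponent).
N_0 = 2
N_1 = 2 + 2 + 2^2 = 8
N_2 = 2 + 8 + 8^2 = 74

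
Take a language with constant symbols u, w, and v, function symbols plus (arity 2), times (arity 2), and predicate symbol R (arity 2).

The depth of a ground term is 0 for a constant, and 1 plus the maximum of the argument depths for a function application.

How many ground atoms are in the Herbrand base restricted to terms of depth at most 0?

9

First count ground terms of depth ≤ 0.
If N_k denotes the number of depth-≤k ground terms, the 3 constants give N_0 = 3, and each function symbol of arity r contributes N_{k-1}^r new terms at level k: N_k = 3 + N_{k-1}^2 + N_{k-1}^2.
N_0 = 3
So |H| = 3.
Each predicate of arity r yields |H|^r ground atoms (one per choice of an r-tuple from H):
  R: 3^2 = 9
Total ground atoms: 9.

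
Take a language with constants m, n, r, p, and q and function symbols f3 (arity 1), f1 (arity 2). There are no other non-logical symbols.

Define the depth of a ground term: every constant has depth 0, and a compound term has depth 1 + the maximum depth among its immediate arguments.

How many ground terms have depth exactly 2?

Count level by level. With function symbols f3/1, f1/2, the terms of depth ≤ k are the 5 constants together with each function applied to depth-≤(k−1) tuples, so N_k = 5 + N_{k-1} + N_{k-1}^2.
N_0 = 5
N_1 = 5 + 5 + 5^2 = 35
N_2 = 5 + 35 + 35^2 = 1265
Terms of depth exactly 2: N_2 − N_1 = 1265 − 35 = 1230.

1230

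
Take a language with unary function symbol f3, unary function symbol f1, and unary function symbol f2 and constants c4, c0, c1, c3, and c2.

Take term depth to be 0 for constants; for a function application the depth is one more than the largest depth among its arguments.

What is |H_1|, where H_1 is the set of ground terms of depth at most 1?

Write N_k for the number of ground terms of depth ≤ k. A term of depth ≤ k is either a constant or a function symbol applied to arguments of depth ≤ k−1, so N_k = 5 + N_{k-1} + N_{k-1} + N_{k-1}.
N_0 = 5
N_1 = 5 + 5 + 5 + 5 = 20

20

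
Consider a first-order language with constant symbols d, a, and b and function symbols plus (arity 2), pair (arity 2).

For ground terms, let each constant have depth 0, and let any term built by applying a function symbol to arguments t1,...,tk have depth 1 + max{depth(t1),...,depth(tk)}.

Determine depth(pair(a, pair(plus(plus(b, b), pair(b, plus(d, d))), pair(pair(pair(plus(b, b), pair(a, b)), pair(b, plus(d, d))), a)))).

6

depth(plus(b, b)) = 1 + max(0, 0) = 1
depth(plus(d, d)) = 1 + max(0, 0) = 1
depth(pair(b, plus(d, d))) = 1 + max(0, 1) = 2
depth(plus(plus(b, b), pair(b, plus(d, d)))) = 1 + max(1, 2) = 3
depth(pair(a, b)) = 1 + max(0, 0) = 1
depth(pair(plus(b, b), pair(a, b))) = 1 + max(1, 1) = 2
depth(pair(pair(plus(b, b), pair(a, b)), pair(b, plus(d, d)))) = 1 + max(2, 2) = 3
depth(pair(pair(pair(plus(b, b), pair(a, b)), pair(b, plus(d, d))), a)) = 1 + max(3, 0) = 4
depth(pair(plus(plus(b, b), pair(b, plus(d, d))), pair(pair(pair(plus(b, b), pair(a, b)), pair(b, plus(d, d))), a))) = 1 + max(3, 4) = 5
depth(pair(a, pair(plus(plus(b, b), pair(b, plus(d, d))), pair(pair(pair(plus(b, b), pair(a, b)), pair(b, plus(d, d))), a)))) = 1 + max(0, 5) = 6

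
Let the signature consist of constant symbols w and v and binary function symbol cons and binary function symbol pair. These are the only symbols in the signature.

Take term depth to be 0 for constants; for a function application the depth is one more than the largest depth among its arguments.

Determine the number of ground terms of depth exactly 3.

81408

Count level by level. With function symbols cons/2, pair/2, the terms of depth ≤ k are the 2 constants together with each function applied to depth-≤(k−1) tuples, so N_k = 2 + N_{k-1}^2 + N_{k-1}^2.
N_0 = 2
N_1 = 2 + 2^2 + 2^2 = 10
N_2 = 2 + 10^2 + 10^2 = 202
N_3 = 2 + 202^2 + 202^2 = 81610
Terms of depth exactly 3: N_3 − N_2 = 81610 − 202 = 81408.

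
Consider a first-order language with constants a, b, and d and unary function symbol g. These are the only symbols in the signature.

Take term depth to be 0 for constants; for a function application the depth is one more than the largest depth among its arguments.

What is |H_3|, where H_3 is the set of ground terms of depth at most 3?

Count level by level. With function symbols g/1, the terms of depth ≤ k are the 3 constants together with each function applied to depth-≤(k−1) tuples, so N_k = 3 + N_{k-1}.
N_0 = 3
N_1 = 3 + 3 = 6
N_2 = 3 + 6 = 9
N_3 = 3 + 9 = 12

12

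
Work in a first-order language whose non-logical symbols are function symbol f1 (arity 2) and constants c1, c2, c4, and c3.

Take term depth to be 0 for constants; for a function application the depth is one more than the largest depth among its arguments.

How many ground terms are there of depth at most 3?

Write N_k for the number of ground terms of depth ≤ k. A term of depth ≤ k is either a constant or a function symbol applied to arguments of depth ≤ k−1, so N_k = 4 + N_{k-1}^2.
N_0 = 4
N_1 = 4 + 4^2 = 20
N_2 = 4 + 20^2 = 404
N_3 = 4 + 404^2 = 163220

163220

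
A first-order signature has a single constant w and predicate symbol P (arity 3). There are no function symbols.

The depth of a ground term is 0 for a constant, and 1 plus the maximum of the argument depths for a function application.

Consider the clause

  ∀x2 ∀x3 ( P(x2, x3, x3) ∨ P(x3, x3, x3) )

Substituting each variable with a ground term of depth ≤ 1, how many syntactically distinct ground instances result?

Ground terms of depth ≤ 1:
  With no function symbols every ground term is a constant, so there is exactly 1 ground term at every depth bound.
  N_0 = 1
  N_1 = 1
  Explicitly: w.
So there is exactly 1 ground term available for substitution.
Each of x2, x3 ranges independently over the available ground terms, and distinct assignments produce distinct instances.
Number of ground instances = 1^2 = 1.

1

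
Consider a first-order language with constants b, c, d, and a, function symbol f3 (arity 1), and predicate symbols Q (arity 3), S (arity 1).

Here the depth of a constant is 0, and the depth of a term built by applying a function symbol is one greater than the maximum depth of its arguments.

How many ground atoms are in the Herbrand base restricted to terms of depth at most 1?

First count ground terms of depth ≤ 1.
If N_k denotes the number of depth-≤k ground terms, the 4 constants give N_0 = 4, and each function symbol of arity r contributes N_{k-1}^r new terms at level k: N_k = 4 + N_{k-1}.
N_0 = 4
N_1 = 4 + 4 = 8
Explicitly: b, c, d, a, f3(b), f3(c), f3(d), f3(a).
So |H| = 8.
Each predicate of arity r yields |H|^r ground atoms (one per choice of an r-tuple from H):
  Q: 8^3 = 512;  S: 8
Total ground atoms: 512 + 8 = 520.

520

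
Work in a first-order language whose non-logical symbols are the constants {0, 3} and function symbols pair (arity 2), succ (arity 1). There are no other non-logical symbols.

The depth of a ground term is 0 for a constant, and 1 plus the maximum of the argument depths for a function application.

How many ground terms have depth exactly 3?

Write N_k for the number of ground terms of depth ≤ k. A term of depth ≤ k is either a constant or a function symbol applied to arguments of depth ≤ k−1, so N_k = 2 + N_{k-1}^2 + N_{k-1}.
N_0 = 2
N_1 = 2 + 2^2 + 2 = 8
N_2 = 2 + 8^2 + 8 = 74
N_3 = 2 + 74^2 + 74 = 5552
Terms of depth exactly 3: N_3 − N_2 = 5552 − 74 = 5478.

5478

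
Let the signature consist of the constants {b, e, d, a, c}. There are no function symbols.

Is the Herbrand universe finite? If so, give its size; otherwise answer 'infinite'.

There are no function symbols, so every ground term is one of the 5 constants.
The Herbrand universe is {b, e, d, a, c}, which is finite with 5 elements.

5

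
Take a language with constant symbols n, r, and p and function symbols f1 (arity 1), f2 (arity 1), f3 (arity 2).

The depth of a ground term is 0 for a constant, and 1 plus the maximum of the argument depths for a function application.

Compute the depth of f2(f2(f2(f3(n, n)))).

4

depth(f3(n, n)) = 1 + max(0, 0) = 1
depth(f2(f3(n, n))) = 1 + depth(f3(n, n)) = 1 + 1 = 2
depth(f2(f2(f3(n, n)))) = 1 + depth(f2(f3(n, n))) = 1 + 2 = 3
depth(f2(f2(f2(f3(n, n))))) = 1 + depth(f2(f2(f3(n, n)))) = 1 + 3 = 4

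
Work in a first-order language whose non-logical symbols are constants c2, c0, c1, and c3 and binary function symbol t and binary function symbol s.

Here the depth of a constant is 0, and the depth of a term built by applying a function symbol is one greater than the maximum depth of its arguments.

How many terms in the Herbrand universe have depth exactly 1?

Let N_k count ground terms of depth at most k. Each non-constant term of depth ≤ k is some function symbol applied to depth-≤(k−1) arguments, giving N_k = 4 + N_{k-1}^2 + N_{k-1}^2.
N_0 = 4
N_1 = 4 + 4^2 + 4^2 = 36
Terms of depth exactly 1: N_1 − N_0 = 36 − 4 = 32.

32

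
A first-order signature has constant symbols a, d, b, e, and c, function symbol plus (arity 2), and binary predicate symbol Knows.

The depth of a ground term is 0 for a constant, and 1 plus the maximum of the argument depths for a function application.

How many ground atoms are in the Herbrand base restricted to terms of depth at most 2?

First count ground terms of depth ≤ 2.
Write N_k for the number of ground terms of depth ≤ k. A term of depth ≤ k is either a constant or a function symbol applied to arguments of depth ≤ k−1, so N_k = 5 + N_{k-1}^2.
N_0 = 5
N_1 = 5 + 5^2 = 30
N_2 = 5 + 30^2 = 905
So |H| = 905.
Ground atoms are formed by filling each argument slot of a predicate with a term from H, so an r-ary predicate gives |H|^r atoms:
  Knows: 905^2 = 819025
Total ground atoms: 819025.

819025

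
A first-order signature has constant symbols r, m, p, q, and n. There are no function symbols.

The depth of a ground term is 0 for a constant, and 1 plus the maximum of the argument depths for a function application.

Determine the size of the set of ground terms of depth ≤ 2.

With no function symbols every ground term is a constant, so there are exactly 5 ground terms at every depth bound.
N_0 = 5
N_1 = 5
N_2 = 5

5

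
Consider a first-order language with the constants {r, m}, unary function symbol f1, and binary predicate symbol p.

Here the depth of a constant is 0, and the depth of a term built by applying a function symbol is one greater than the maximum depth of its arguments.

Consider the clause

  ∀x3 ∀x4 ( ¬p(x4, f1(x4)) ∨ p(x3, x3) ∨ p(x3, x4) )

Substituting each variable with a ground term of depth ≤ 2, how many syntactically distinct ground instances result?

Ground terms of depth ≤ 2:
  Write N_k for the number of ground terms of depth ≤ k. A term of depth ≤ k is either a constant or a function symbol applied to arguments of depth ≤ k−1, so N_k = 2 + N_{k-1}.
  N_0 = 2
  N_1 = 2 + 2 = 4
  N_2 = 2 + 4 = 6
  Explicitly: r, m, f1(r), f1(m), f1(f1(r)), f1(f1(m)).
So there are 6 ground terms available for substitution.
The clause has 2 distinct variables (x3, x4), each appearing in the body. In the free term algebra distinct substitutions yield syntactically distinct ground instances.
Number of ground instances = 6^2 = 36.

36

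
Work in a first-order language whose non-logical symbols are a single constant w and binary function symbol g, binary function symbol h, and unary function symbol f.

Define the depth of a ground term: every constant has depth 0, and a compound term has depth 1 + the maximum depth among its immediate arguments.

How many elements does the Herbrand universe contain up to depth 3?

2776

If N_k denotes the number of depth-≤k ground terms, the 1 constant gives N_0 = 1, and each function symbol of arity r contributes N_{k-1}^r new terms at level k: N_k = 1 + N_{k-1}^2 + N_{k-1}^2 + N_{k-1}.
N_0 = 1
N_1 = 1 + 1^2 + 1^2 + 1 = 4
N_2 = 1 + 4^2 + 4^2 + 4 = 37
N_3 = 1 + 37^2 + 37^2 + 37 = 2776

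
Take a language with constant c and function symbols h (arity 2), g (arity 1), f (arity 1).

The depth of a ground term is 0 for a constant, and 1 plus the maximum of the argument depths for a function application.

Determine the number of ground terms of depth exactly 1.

Let N_k count ground terms of depth at most k. Each non-constant term of depth ≤ k is some function symbol applied to depth-≤(k−1) arguments, giving N_k = 1 + N_{k-1}^2 + N_{k-1} + N_{k-1}.
N_0 = 1
N_1 = 1 + 1^2 + 1 + 1 = 4
Terms of depth exactly 1: N_1 − N_0 = 4 − 1 = 3.

3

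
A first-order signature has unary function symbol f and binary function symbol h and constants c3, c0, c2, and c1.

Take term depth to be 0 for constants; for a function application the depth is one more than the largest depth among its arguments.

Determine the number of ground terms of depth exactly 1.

If N_k denotes the number of depth-≤k ground terms, the 4 constants give N_0 = 4, and each function symbol of arity r contributes N_{k-1}^r new terms at level k: N_k = 4 + N_{k-1} + N_{k-1}^2.
N_0 = 4
N_1 = 4 + 4 + 4^2 = 24
Terms of depth exactly 1: N_1 − N_0 = 24 − 4 = 20.

20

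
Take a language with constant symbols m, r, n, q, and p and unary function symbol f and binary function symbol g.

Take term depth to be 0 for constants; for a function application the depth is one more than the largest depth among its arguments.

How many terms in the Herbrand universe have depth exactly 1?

30

If N_k denotes the number of depth-≤k ground terms, the 5 constants give N_0 = 5, and each function symbol of arity r contributes N_{k-1}^r new terms at level k: N_k = 5 + N_{k-1} + N_{k-1}^2.
N_0 = 5
N_1 = 5 + 5 + 5^2 = 35
Terms of depth exactly 1: N_1 − N_0 = 35 − 5 = 30.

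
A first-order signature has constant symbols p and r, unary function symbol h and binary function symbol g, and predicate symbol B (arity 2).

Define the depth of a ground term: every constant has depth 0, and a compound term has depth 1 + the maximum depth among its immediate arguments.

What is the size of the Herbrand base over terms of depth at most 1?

First count ground terms of depth ≤ 1.
Write N_k for the number of ground terms of depth ≤ k. A term of depth ≤ k is either a constant or a function symbol applied to arguments of depth ≤ k−1, so N_k = 2 + N_{k-1} + N_{k-1}^2.
N_0 = 2
N_1 = 2 + 2 + 2^2 = 8
Explicitly: p, r, h(p), h(r), g(p, p), g(p, r), g(r, p), g(r, r).
So |H| = 8.
A ground atom is a predicate applied to a tuple of terms from H, so the count is the sum over predicates of |H|^arity:
  B: 8^2 = 64
Total ground atoms: 64.

64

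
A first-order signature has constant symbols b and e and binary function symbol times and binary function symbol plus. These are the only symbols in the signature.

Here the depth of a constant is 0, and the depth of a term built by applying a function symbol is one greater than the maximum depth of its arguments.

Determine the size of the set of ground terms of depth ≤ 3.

If N_k denotes the number of depth-≤k ground terms, the 2 constants give N_0 = 2, and each function symbol of arity r contributes N_{k-1}^r new terms at level k: N_k = 2 + N_{k-1}^2 + N_{k-1}^2.
N_0 = 2
N_1 = 2 + 2^2 + 2^2 = 10
N_2 = 2 + 10^2 + 10^2 = 202
N_3 = 2 + 202^2 + 202^2 = 81610

81610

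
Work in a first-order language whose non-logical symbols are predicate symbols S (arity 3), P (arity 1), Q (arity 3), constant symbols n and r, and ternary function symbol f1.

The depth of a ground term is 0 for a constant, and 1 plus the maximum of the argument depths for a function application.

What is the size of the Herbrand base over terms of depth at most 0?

18

First count ground terms of depth ≤ 0.
Write N_k for the number of ground terms of depth ≤ k. A term of depth ≤ k is either a constant or a function symbol applied to arguments of depth ≤ k−1, so N_k = 2 + N_{k-1}^3.
N_0 = 2
Explicitly: n, r.
So |H| = 2.
Each predicate of arity r yields |H|^r ground atoms (one per choice of an r-tuple from H):
  S: 2^3 = 8;  P: 2;  Q: 2^3 = 8
Total ground atoms: 8 + 2 + 8 = 18.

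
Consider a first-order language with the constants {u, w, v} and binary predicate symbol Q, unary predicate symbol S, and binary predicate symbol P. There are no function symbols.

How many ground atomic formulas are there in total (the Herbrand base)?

21

With no function symbols, the Herbrand universe is just the 3 constants.
Ground atoms per predicate: Q: 3^2 = 9, S: 3, P: 3^2 = 9.
Herbrand base size = 9 + 3 + 9 = 21.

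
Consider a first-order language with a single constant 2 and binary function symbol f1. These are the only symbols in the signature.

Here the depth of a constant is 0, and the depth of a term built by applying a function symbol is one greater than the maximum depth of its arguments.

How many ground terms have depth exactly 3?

21

If N_k denotes the number of depth-≤k ground terms, the 1 constant gives N_0 = 1, and each function symbol of arity r contributes N_{k-1}^r new terms at level k: N_k = 1 + N_{k-1}^2.
N_0 = 1
N_1 = 1 + 1^2 = 2
N_2 = 1 + 2^2 = 5
N_3 = 1 + 5^2 = 26
Terms of depth exactly 3: N_3 − N_2 = 26 − 5 = 21.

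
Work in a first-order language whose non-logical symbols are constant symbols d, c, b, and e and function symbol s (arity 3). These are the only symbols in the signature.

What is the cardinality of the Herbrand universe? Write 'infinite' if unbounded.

The signature has at least one function symbol (s, arity 3) and at least one constant (d).
Iterating s gives infinitely many distinct ground terms: d, s(d, d, d), s(s(d, d, d), s(d, d, d), s(d, d, d)), ...
So the Herbrand universe is infinite.

infinite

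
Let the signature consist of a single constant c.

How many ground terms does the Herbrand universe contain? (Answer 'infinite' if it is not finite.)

1

There are no function symbols, so the only ground term is the single constant.
The Herbrand universe is {c}, finite with 1 element.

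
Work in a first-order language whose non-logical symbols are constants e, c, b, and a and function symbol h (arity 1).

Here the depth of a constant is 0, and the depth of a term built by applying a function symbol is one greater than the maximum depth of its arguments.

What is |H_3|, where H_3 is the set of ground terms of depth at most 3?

Write N_k for the number of ground terms of depth ≤ k. A term of depth ≤ k is either a constant or a function symbol applied to arguments of depth ≤ k−1, so N_k = 4 + N_{k-1}.
N_0 = 4
N_1 = 4 + 4 = 8
N_2 = 4 + 8 = 12
N_3 = 4 + 12 = 16

16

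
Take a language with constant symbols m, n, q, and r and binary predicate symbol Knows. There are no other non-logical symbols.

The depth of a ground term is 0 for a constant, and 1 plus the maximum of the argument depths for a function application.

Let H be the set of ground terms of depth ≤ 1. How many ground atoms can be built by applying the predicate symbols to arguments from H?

16

First count ground terms of depth ≤ 1.
With no function symbols every ground term is a constant, so there are exactly 4 ground terms at every depth bound.
N_0 = 4
N_1 = 4
Explicitly: m, n, q, r.
So |H| = 4.
For each predicate symbol, the number of ground atoms is |H| raised to its arity; summing:
  Knows: 4^2 = 16
Total ground atoms: 16.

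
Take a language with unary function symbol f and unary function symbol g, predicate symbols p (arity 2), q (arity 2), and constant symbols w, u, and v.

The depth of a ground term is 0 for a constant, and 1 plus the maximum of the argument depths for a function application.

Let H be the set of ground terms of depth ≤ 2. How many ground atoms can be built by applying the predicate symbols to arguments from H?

882

First count ground terms of depth ≤ 2.
Let N_k = |{terms of depth ≤ k}|. Then N_0 = 3 and N_k = 3 + N_{k-1} + N_{k-1} for k ≥ 1 (one summand per function symbol, arity giving the exponent).
N_0 = 3
N_1 = 3 + 3 + 3 = 9
N_2 = 3 + 9 + 9 = 21
So |H| = 21.
Each predicate of arity r yields |H|^r ground atoms (one per choice of an r-tuple from H):
  p: 21^2 = 441;  q: 21^2 = 441
Total ground atoms: 441 + 441 = 882.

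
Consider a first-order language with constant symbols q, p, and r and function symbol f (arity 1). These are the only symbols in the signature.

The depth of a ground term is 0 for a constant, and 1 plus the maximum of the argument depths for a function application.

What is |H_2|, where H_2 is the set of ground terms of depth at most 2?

Let N_k = |{terms of depth ≤ k}|. Then N_0 = 3 and N_k = 3 + N_{k-1} for k ≥ 1 (one summand per function symbol, arity giving the exponent).
N_0 = 3
N_1 = 3 + 3 = 6
N_2 = 3 + 6 = 9
Explicitly: q, p, r, f(q), f(p), f(r), f(f(q)), f(f(p)), f(f(r)).

9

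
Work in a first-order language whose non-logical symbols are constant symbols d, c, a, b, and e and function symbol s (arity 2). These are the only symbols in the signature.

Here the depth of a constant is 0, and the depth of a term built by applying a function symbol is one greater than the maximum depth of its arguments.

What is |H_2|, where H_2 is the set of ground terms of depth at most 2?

Count level by level. With function symbols s/2, the terms of depth ≤ k are the 5 constants together with each function applied to depth-≤(k−1) tuples, so N_k = 5 + N_{k-1}^2.
N_0 = 5
N_1 = 5 + 5^2 = 30
N_2 = 5 + 30^2 = 905

905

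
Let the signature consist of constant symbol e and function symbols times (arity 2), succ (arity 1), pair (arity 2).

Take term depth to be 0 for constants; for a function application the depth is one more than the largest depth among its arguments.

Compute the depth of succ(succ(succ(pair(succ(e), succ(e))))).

depth(succ(e)) = 1 + depth(e) = 1 + 0 = 1
depth(pair(succ(e), succ(e))) = 1 + max(1, 1) = 2
depth(succ(pair(succ(e), succ(e)))) = 1 + depth(pair(succ(e), succ(e))) = 1 + 2 = 3
depth(succ(succ(pair(succ(e), succ(e))))) = 1 + depth(succ(pair(succ(e), succ(e)))) = 1 + 3 = 4
depth(succ(succ(succ(pair(succ(e), succ(e)))))) = 1 + depth(succ(succ(pair(succ(e), succ(e))))) = 1 + 4 = 5

5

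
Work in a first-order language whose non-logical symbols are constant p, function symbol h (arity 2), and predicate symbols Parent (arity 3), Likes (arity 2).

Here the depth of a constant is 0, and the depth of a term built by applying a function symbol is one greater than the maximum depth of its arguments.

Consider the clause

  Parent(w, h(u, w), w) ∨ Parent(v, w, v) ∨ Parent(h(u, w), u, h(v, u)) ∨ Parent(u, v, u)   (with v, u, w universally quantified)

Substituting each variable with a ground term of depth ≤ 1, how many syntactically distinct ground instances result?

8

Ground terms of depth ≤ 1:
  Let N_k = |{terms of depth ≤ k}|. Then N_0 = 1 and N_k = 1 + N_{k-1}^2 for k ≥ 1 (one summand per function symbol, arity giving the exponent).
  N_0 = 1
  N_1 = 1 + 1^2 = 2
So there are 2 ground terms available for substitution.
The body mentions every one of the 3 quantified variables; since ground terms form a free algebra, no two substitutions collapse to the same formula.
Number of ground instances = 2^3 = 8.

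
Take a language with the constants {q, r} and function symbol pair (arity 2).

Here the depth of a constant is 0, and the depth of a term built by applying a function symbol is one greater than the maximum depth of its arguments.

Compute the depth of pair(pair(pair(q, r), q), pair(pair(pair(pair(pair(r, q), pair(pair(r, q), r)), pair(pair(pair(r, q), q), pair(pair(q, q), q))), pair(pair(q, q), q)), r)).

7

depth(pair(q, r)) = 1 + max(0, 0) = 1
depth(pair(pair(q, r), q)) = 1 + max(1, 0) = 2
depth(pair(r, q)) = 1 + max(0, 0) = 1
depth(pair(pair(r, q), r)) = 1 + max(1, 0) = 2
depth(pair(pair(r, q), pair(pair(r, q), r))) = 1 + max(1, 2) = 3
depth(pair(pair(r, q), q)) = 1 + max(1, 0) = 2
depth(pair(q, q)) = 1 + max(0, 0) = 1
depth(pair(pair(q, q), q)) = 1 + max(1, 0) = 2
depth(pair(pair(pair(r, q), q), pair(pair(q, q), q))) = 1 + max(2, 2) = 3
depth(pair(pair(pair(r, q), pair(pair(r, q), r)), pair(pair(pair(r, q), q), pair(pair(q, q), q)))) = 1 + max(3, 3) = 4
depth(pair(pair(pair(pair(r, q), pair(pair(r, q), r)), pair(pair(pair(r, q), q), pair(pair(q, q), q))), pair(pair(q, q), q))) = 1 + max(4, 2) = 5
depth(pair(pair(pair(pair(pair(r, q), pair(pair(r, q), r)), pair(pair(pair(r, q), q), pair(pair(q, q), q))), pair(pair(q, q), q)), r)) = 1 + max(5, 0) = 6
depth(pair(pair(pair(q, r), q), pair(pair(pair(pair(pair(r, q), pair(pair(r, q), r)), pair(pair(pair(r, q), q), pair(pair(q, q), q))), pair(pair(q, q), q)), r))) = 1 + max(2, 6) = 7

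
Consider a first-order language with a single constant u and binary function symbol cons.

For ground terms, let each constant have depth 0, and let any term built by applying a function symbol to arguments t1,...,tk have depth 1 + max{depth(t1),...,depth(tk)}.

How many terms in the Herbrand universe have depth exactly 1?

1

Count level by level. With function symbols cons/2, the terms of depth ≤ k are the 1 constant together with each function applied to depth-≤(k−1) tuples, so N_k = 1 + N_{k-1}^2.
N_0 = 1
N_1 = 1 + 1^2 = 2
Terms of depth exactly 1: N_1 − N_0 = 2 − 1 = 1.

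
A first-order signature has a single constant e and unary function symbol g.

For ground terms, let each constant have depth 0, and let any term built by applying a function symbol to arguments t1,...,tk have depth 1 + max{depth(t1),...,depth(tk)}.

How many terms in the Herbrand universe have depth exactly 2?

Let N_k = |{terms of depth ≤ k}|. Then N_0 = 1 and N_k = 1 + N_{k-1} for k ≥ 1 (one summand per function symbol, arity giving the exponent).
N_0 = 1
N_1 = 1 + 1 = 2
N_2 = 1 + 2 = 3
Terms of depth exactly 2: N_2 − N_1 = 3 − 2 = 1.

1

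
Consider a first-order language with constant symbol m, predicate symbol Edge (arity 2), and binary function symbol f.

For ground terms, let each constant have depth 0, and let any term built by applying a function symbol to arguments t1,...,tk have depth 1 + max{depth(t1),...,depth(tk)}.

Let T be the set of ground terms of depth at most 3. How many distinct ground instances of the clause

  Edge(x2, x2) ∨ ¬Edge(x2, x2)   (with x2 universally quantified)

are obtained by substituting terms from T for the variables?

Ground terms of depth ≤ 3:
  Count level by level. With function symbols f/2, the terms of depth ≤ k are the 1 constant together with each function applied to depth-≤(k−1) tuples, so N_k = 1 + N_{k-1}^2.
  N_0 = 1
  N_1 = 1 + 1^2 = 2
  N_2 = 1 + 2^2 = 5
  N_3 = 1 + 5^2 = 26
So there are 26 ground terms available for substitution.
The clause has 1 distinct variable (x2), which appears in the body. In the free term algebra distinct substitutions yield syntactically distinct ground instances.
Number of ground instances = 26.

26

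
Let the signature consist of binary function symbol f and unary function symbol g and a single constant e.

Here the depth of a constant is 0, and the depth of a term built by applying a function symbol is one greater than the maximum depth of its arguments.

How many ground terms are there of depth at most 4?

Let N_k = |{terms of depth ≤ k}|. Then N_0 = 1 and N_k = 1 + N_{k-1}^2 + N_{k-1} for k ≥ 1 (one summand per function symbol, arity giving the exponent).
N_0 = 1
N_1 = 1 + 1^2 + 1 = 3
N_2 = 1 + 3^2 + 3 = 13
N_3 = 1 + 13^2 + 13 = 183
N_4 = 1 + 183^2 + 183 = 33673

33673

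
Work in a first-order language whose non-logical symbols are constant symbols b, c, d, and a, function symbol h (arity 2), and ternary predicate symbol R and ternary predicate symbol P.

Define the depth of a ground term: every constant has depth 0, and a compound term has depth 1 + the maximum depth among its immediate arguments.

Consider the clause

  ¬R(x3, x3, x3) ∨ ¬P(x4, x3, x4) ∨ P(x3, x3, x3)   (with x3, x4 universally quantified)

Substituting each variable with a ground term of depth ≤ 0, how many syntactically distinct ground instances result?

Ground terms of depth ≤ 0:
  Let N_k count ground terms of depth at most k. Each non-constant term of depth ≤ k is some function symbol applied to depth-≤(k−1) arguments, giving N_k = 4 + N_{k-1}^2.
  N_0 = 4
  Explicitly: b, c, d, a.
So there are 4 ground terms available for substitution.
Each of x3, x4 ranges independently over the available ground terms, and distinct assignments produce distinct instances.
Number of ground instances = 4^2 = 16.

16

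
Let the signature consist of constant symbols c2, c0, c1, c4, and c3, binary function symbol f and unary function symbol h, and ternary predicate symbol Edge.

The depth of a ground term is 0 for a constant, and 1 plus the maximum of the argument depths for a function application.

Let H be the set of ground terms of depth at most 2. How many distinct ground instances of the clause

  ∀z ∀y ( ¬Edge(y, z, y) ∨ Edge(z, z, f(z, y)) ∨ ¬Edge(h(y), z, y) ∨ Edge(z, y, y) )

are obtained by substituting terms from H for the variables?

1600225

Ground terms of depth ≤ 2:
  If N_k denotes the number of depth-≤k ground terms, the 5 constants give N_0 = 5, and each function symbol of arity r contributes N_{k-1}^r new terms at level k: N_k = 5 + N_{k-1}^2 + N_{k-1}.
  N_0 = 5
  N_1 = 5 + 5^2 + 5 = 35
  N_2 = 5 + 35^2 + 35 = 1265
So there are 1265 ground terms available for substitution.
The clause has 2 distinct variables (z, y), each appearing in the body. In the free term algebra distinct substitutions yield syntactically distinct ground instances.
Number of ground instances = 1265^2 = 1600225.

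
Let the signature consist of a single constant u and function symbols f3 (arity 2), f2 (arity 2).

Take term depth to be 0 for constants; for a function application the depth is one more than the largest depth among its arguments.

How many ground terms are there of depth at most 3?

723

Write N_k for the number of ground terms of depth ≤ k. A term of depth ≤ k is either a constant or a function symbol applied to arguments of depth ≤ k−1, so N_k = 1 + N_{k-1}^2 + N_{k-1}^2.
N_0 = 1
N_1 = 1 + 1^2 + 1^2 = 3
N_2 = 1 + 3^2 + 3^2 = 19
N_3 = 1 + 19^2 + 19^2 = 723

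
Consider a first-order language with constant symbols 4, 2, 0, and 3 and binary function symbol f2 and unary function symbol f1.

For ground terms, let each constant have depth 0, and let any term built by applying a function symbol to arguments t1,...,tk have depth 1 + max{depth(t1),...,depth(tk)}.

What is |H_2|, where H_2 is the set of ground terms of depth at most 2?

Count level by level. With function symbols f2/2, f1/1, the terms of depth ≤ k are the 4 constants together with each function applied to depth-≤(k−1) tuples, so N_k = 4 + N_{k-1}^2 + N_{k-1}.
N_0 = 4
N_1 = 4 + 4^2 + 4 = 24
N_2 = 4 + 24^2 + 24 = 604

604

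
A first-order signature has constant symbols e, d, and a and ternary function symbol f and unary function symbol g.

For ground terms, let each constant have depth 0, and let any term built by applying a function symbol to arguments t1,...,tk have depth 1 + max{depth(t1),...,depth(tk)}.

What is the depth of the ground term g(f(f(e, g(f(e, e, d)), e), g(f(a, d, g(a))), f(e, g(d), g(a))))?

5

depth(f(e, e, d)) = 1 + max(0, 0, 0) = 1
depth(g(f(e, e, d))) = 1 + depth(f(e, e, d)) = 1 + 1 = 2
depth(f(e, g(f(e, e, d)), e)) = 1 + max(0, 2, 0) = 3
depth(g(a)) = 1 + depth(a) = 1 + 0 = 1
depth(f(a, d, g(a))) = 1 + max(0, 0, 1) = 2
depth(g(f(a, d, g(a)))) = 1 + depth(f(a, d, g(a))) = 1 + 2 = 3
depth(g(d)) = 1 + depth(d) = 1 + 0 = 1
depth(f(e, g(d), g(a))) = 1 + max(0, 1, 1) = 2
depth(f(f(e, g(f(e, e, d)), e), g(f(a, d, g(a))), f(e, g(d), g(a)))) = 1 + max(3, 3, 2) = 4
depth(g(f(f(e, g(f(e, e, d)), e), g(f(a, d, g(a))), f(e, g(d), g(a))))) = 1 + depth(f(f(e, g(f(e, e, d)), e), g(f(a, d, g(a))), f(e, g(d), g(a)))) = 1 + 4 = 5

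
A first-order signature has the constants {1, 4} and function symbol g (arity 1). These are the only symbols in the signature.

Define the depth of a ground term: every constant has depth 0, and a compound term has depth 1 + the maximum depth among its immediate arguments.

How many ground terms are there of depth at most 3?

Let N_k count ground terms of depth at most k. Each non-constant term of depth ≤ k is some function symbol applied to depth-≤(k−1) arguments, giving N_k = 2 + N_{k-1}.
N_0 = 2
N_1 = 2 + 2 = 4
N_2 = 2 + 4 = 6
N_3 = 2 + 6 = 8
Explicitly: 1, 4, g(1), g(4), g(g(1)), g(g(4)), g(g(g(1))), g(g(g(4))).

8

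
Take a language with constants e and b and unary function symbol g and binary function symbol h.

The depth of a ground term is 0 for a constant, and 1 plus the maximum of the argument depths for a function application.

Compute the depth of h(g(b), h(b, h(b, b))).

3

depth(g(b)) = 1 + depth(b) = 1 + 0 = 1
depth(h(b, b)) = 1 + max(0, 0) = 1
depth(h(b, h(b, b))) = 1 + max(0, 1) = 2
depth(h(g(b), h(b, h(b, b)))) = 1 + max(1, 2) = 3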